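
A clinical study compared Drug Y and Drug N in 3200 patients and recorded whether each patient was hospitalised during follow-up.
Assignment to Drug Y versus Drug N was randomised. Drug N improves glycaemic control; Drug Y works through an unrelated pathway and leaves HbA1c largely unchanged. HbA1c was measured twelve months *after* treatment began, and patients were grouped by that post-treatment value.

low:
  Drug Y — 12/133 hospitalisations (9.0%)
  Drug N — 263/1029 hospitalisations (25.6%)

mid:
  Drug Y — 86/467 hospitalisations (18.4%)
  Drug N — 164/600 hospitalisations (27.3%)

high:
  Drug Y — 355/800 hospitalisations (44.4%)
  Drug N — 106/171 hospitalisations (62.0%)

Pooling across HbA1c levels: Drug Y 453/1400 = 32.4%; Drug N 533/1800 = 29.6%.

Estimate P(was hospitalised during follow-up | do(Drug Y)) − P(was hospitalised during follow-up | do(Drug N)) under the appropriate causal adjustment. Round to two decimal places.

+0.03

The distribution of HbA1c is itself part of what the drug does — it is an intermediate outcome. Holding it fixed would remove that part of the effect; the total effect is the pooled difference.
The causal difference is the pooled difference: 0.324 − 0.296 = +0.027.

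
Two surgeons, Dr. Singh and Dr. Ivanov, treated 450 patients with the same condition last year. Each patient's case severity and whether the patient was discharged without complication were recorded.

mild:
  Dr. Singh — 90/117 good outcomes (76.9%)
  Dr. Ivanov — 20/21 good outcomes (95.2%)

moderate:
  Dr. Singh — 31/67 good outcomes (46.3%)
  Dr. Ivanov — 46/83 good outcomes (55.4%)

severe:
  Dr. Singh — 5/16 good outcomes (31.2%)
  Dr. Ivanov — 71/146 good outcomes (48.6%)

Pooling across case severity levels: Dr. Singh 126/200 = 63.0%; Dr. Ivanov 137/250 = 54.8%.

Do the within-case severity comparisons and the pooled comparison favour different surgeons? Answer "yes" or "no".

yes

Within each case severity level (mild 76.9% vs 95.2%; moderate 46.3% vs 55.4%; severe 31.2% vs 48.6%), Dr. Ivanov has the higher rate every time. Pooled: 63.0% vs 54.8% — Dr. Singh has the higher rate overall. The two comparisons disagree.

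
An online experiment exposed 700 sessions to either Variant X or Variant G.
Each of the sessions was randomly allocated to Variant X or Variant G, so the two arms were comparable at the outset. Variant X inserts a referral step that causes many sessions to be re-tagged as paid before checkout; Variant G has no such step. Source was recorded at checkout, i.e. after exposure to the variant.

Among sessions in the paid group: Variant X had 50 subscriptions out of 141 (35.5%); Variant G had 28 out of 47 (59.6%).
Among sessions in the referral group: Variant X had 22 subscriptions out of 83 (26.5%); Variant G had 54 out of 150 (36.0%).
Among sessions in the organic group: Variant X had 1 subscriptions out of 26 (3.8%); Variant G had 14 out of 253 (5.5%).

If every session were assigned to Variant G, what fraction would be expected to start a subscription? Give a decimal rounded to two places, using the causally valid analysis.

0.21

Within every traffic source level Variant G has the higher rate, yet pooled Variant X does — Simpson's reversal.
Traffic source is recorded after the variant and is itself shifted by it — it sits on the causal path from variant to outcome. Conditioning on a mediator would strip out part of the effect we want; the pooled comparison gives the total causal effect.
So P(outcome | do(Variant G)) is just the pooled rate for Variant G: 96/450 = 0.213.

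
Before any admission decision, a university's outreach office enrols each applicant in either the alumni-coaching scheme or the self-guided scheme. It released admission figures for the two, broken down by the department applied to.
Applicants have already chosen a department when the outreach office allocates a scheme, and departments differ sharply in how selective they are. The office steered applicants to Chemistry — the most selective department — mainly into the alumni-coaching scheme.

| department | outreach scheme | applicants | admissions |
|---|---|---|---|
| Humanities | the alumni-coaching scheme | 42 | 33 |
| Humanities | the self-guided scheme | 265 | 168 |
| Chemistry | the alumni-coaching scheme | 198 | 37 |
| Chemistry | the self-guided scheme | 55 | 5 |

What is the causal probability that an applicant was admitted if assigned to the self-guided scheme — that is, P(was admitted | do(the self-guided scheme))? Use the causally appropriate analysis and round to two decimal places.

The stratified and pooled comparisons disagree (the alumni-coaching scheme wins within each department; the self-guided scheme wins overall), so the answer turns on the causal role of department.
Since department is a pre-existing factor (not a product of the outreach scheme) and it affects the outcome on its own, it is a confounder. The stratified rates, not the pooled rate, identify the causal effect.
Standardising the self-guided scheme to the population department mix: 0.548·168/265 + 0.452·5/55 = 0.389.

0.39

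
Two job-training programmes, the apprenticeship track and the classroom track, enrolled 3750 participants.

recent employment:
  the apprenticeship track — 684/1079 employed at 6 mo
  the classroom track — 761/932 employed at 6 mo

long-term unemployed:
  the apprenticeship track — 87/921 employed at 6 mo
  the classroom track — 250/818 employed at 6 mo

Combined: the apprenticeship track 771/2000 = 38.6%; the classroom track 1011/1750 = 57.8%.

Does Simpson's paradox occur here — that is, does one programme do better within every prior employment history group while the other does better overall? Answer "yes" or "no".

Within each prior employment history level (recent employment 63.4% vs 81.7%; long-term unemployed 9.4% vs 30.6%), the classroom track has the higher rate every time. Pooled: 38.6% vs 57.8% — the classroom track has the higher rate overall. They agree.

no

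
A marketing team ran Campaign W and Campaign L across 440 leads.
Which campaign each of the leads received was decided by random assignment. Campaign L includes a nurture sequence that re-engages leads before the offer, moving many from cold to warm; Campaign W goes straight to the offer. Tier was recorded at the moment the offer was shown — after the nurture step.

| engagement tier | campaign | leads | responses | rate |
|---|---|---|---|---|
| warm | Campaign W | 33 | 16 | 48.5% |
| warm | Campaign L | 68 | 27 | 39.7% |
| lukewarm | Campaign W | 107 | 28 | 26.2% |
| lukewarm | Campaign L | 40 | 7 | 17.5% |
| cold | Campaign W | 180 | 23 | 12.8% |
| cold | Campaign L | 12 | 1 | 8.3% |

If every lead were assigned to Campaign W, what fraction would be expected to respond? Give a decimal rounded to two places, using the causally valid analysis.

0.21

Within every engagement tier level Campaign W has the higher rate, yet pooled Campaign L does — Simpson's reversal.
Engagement tier here is a post-treatment variable shaped by the campaign; conditioning on it would introduce bias rather than remove it. The overall comparison is the causal one.
So P(outcome | do(Campaign W)) is just the pooled rate for Campaign W: 67/320 = 0.209.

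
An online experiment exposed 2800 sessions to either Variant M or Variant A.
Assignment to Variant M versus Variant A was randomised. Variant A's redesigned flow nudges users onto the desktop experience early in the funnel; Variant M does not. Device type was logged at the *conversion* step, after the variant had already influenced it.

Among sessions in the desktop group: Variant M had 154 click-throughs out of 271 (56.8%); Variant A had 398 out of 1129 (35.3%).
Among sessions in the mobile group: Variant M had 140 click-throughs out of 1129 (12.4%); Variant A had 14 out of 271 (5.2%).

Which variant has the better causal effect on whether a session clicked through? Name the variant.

The distribution of device type is itself part of what the variant does — it is an intermediate outcome. Holding it fixed would remove that part of the effect; the total effect is the pooled difference.
Pooled: Variant M 21.0% vs Variant A 29.4%; Variant A is higher overall.

Variant A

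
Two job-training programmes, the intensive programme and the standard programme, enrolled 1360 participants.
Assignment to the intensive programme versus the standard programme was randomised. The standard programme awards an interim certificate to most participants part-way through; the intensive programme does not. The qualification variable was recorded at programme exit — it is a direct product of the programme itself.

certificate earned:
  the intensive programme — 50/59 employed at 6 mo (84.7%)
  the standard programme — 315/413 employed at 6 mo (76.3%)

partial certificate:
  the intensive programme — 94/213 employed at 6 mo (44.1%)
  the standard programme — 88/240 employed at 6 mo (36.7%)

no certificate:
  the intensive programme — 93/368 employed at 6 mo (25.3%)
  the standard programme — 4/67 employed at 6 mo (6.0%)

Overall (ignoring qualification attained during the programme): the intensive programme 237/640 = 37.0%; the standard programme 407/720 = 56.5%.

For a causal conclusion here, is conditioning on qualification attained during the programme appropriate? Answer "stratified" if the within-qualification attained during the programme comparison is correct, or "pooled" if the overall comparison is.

pooled

Stratifying would compare programmes among participants the programmes themselves sorted into qualification attained during the programme groups — a form of selection on an intermediate. The unconditioned pooled rates give the total causal effect.
Pooled: the intensive programme 37.0% vs the standard programme 56.5%; the standard programme is higher overall.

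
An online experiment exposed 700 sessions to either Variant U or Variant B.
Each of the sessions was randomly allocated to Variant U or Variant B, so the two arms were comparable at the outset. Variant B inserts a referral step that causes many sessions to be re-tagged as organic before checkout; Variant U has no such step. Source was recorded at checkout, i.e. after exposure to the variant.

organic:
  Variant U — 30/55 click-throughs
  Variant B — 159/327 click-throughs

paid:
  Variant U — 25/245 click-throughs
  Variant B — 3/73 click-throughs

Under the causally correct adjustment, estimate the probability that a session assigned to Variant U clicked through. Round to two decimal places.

0.18

Within every traffic source level Variant U has the higher rate, yet pooled Variant B does — Simpson's reversal.
Traffic source is recorded after the variant and is itself shifted by it — it sits on the causal path from variant to outcome. Conditioning on a mediator would strip out part of the effect we want; the pooled comparison gives the total causal effect.
So P(outcome | do(Variant U)) is just the pooled rate for Variant U: 55/300 = 0.183.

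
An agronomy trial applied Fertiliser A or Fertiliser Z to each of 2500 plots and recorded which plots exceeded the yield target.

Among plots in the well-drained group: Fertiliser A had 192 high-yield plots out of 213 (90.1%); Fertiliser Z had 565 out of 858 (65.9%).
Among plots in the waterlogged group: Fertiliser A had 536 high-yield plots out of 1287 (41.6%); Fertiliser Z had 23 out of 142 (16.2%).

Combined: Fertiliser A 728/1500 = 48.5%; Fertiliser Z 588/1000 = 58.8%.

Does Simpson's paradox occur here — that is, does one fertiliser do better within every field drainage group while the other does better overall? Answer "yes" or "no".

Within each field drainage level (well-drained 90.1% vs 65.9%; waterlogged 41.6% vs 16.2%), Fertiliser A has the higher rate every time. Pooled: 48.5% vs 58.8% — Fertiliser Z has the higher rate overall. The two comparisons disagree.

yes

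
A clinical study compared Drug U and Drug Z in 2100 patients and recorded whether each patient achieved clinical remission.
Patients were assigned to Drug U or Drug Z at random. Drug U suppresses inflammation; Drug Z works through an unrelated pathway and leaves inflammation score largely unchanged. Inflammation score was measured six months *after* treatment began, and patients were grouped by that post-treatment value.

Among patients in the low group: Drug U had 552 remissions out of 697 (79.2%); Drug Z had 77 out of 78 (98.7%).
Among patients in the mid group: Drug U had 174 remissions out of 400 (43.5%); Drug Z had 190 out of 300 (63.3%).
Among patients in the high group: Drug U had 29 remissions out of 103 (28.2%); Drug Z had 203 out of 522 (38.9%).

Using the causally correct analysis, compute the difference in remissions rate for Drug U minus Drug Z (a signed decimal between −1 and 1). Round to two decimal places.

Inflammation score is recorded after the drug and is itself shifted by it — it sits on the causal path from drug to outcome. Conditioning on a mediator would strip out part of the effect we want; the pooled comparison gives the total causal effect.
The causal difference is the pooled difference: 0.629 − 0.522 = +0.107.

+0.11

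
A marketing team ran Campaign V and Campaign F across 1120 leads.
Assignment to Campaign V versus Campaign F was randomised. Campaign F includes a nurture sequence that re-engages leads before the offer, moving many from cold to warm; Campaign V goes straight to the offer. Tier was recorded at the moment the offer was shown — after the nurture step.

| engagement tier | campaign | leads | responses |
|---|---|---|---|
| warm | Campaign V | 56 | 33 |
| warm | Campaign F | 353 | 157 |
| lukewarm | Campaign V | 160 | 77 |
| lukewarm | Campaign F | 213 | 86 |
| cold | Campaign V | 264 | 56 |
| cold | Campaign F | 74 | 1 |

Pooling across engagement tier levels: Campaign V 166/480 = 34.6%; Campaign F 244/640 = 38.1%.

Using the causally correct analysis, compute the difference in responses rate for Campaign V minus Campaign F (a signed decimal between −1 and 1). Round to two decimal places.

The stratified and pooled comparisons disagree (Campaign V wins within each engagement tier; Campaign F wins overall), so the answer turns on the causal role of engagement tier.
Engagement tier here is a post-treatment variable shaped by the campaign; conditioning on it would introduce bias rather than remove it. The overall comparison is the causal one.
The causal difference is the pooled difference: 0.346 − 0.381 = -0.035.

-0.04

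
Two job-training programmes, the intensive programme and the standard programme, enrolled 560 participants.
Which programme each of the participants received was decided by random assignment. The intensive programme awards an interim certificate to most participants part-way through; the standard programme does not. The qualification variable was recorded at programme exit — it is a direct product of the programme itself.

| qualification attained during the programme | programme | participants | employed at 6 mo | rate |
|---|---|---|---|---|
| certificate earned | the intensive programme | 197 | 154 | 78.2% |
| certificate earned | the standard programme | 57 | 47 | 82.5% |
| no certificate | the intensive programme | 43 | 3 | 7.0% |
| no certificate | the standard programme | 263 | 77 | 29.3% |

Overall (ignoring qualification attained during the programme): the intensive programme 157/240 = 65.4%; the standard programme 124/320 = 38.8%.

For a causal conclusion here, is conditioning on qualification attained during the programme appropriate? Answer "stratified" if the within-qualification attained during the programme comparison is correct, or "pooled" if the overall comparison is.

Qualification attained during the programme is recorded after the programme and is itself shifted by it — it sits on the causal path from programme to outcome. Conditioning on a mediator would strip out part of the effect we want; the pooled comparison gives the total causal effect.
Pooled: the intensive programme 65.4% vs the standard programme 38.8%; the intensive programme is higher overall.

pooled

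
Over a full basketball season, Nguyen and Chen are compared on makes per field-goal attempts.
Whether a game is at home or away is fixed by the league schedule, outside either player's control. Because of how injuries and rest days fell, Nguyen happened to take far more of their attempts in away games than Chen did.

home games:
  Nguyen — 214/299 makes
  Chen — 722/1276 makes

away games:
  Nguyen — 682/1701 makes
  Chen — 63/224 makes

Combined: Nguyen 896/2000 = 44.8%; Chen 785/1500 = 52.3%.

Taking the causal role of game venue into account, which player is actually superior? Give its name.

Nguyen

Game venue is set before the player has any effect — it is not caused by the player — and it independently drives the outcome. That makes it a confounder, so the causal comparison is within game venue levels.
Within each level — home games: 71.6% vs 56.6%; away games: 40.1% vs 28.1% — Nguyen is higher every time.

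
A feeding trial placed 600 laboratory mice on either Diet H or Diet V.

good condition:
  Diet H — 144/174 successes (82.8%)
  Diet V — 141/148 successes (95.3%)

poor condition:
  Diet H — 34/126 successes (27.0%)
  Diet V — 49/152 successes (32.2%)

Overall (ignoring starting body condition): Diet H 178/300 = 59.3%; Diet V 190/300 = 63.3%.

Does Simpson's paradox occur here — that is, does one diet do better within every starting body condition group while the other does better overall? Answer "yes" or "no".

Within each starting body condition level (good condition 82.8% vs 95.3%; poor condition 27.0% vs 32.2%), Diet V has the higher rate every time. Pooled: 59.3% vs 63.3% — Diet V has the higher rate overall. They agree.

no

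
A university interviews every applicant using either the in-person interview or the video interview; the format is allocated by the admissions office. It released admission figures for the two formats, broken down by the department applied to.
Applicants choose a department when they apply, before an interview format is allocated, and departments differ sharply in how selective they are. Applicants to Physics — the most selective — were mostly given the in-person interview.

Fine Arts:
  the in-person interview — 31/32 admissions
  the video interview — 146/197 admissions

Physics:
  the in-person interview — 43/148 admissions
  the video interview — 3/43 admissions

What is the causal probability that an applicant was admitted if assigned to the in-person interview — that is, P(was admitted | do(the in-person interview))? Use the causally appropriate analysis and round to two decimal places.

Within every department level the in-person interview has the higher rate, yet pooled the video interview does — Simpson's reversal.
The imbalance in department arose from how applicants were allocated, not from anything the interview format did; and department independently affects the outcome. The pooled gap is confounded — condition on department.
Standardising the in-person interview to the population department mix: 0.545·31/32 + 0.455·43/148 = 0.660.

0.66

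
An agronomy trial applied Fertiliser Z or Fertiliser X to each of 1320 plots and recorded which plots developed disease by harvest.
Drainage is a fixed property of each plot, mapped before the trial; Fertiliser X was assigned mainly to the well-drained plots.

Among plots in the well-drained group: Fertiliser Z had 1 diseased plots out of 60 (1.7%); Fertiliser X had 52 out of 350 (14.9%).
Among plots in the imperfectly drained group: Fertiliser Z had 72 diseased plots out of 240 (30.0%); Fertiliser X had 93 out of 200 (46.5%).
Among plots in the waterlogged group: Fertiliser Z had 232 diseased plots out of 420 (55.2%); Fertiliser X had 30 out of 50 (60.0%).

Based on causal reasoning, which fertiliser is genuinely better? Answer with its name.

Fertiliser Z

Nothing the fertiliser does changes field drainage; the imbalance is an allocation artefact. With field drainage also predicting the outcome, the pooled figure is confounded, and the within-stratum comparison is the causal one.
Within each level — well-drained: 1.7% vs 14.9%; imperfectly drained: 30.0% vs 46.5%; waterlogged: 55.2% vs 60.0% — Fertiliser Z is lower every time.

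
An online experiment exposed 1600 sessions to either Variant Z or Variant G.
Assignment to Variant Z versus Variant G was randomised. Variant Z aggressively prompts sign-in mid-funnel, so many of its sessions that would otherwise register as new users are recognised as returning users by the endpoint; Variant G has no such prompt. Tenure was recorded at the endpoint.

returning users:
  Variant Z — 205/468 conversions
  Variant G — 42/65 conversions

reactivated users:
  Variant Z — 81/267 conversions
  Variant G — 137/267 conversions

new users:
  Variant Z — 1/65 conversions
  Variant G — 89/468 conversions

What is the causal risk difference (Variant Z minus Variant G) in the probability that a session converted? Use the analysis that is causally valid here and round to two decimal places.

User tenure is recorded after the variant and is itself shifted by it — it sits on the causal path from variant to outcome. Conditioning on a mediator would strip out part of the effect we want; the pooled comparison gives the total causal effect.
The causal difference is the pooled difference: 0.359 − 0.335 = +0.024.

+0.02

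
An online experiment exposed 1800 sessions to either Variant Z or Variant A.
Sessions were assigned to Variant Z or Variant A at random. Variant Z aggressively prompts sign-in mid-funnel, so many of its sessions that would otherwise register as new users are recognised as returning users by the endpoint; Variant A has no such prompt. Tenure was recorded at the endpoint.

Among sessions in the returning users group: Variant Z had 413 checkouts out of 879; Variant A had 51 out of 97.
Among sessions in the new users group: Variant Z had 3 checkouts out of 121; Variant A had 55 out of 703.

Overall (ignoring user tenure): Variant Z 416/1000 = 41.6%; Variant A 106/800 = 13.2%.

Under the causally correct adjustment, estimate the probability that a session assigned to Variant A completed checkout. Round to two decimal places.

0.13

Because the variant influences user tenure, user tenure is a post-treatment mediator, not a confounder. Stratifying on it would bias the estimate; the causal effect is the crude pooled difference.
So P(outcome | do(Variant A)) is just the pooled rate for Variant A: 106/800 = 0.133.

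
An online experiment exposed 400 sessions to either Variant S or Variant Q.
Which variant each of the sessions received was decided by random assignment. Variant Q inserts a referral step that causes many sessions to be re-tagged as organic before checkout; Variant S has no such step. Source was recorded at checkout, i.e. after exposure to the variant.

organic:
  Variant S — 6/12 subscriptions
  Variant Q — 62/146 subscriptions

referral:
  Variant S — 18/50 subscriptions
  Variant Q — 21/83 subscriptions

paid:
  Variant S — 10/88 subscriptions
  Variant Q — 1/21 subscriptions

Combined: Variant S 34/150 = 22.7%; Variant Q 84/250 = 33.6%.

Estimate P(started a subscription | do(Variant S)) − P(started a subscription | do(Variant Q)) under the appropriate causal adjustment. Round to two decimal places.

The traffic source-specific comparison favours Variant S throughout, but the pooled figures favour Variant Q. The question is whether to condition on traffic source.
Because the variant influences traffic source, traffic source is a post-treatment mediator, not a confounder. Stratifying on it would bias the estimate; the causal effect is the crude pooled difference.
The causal difference is the pooled difference: 0.227 − 0.336 = -0.109.

-0.11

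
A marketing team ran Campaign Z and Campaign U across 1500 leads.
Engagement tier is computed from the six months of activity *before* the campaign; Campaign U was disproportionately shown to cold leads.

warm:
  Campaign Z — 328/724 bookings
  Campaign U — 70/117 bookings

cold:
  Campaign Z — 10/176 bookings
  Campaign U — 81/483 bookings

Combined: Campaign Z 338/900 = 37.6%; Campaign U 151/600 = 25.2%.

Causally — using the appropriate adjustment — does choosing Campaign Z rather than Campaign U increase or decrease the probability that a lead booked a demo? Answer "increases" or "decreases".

decreases

Here engagement tier is a common cause — it drives both which campaign a case falls under and the outcome. The crude comparison mixes populations; the stratum-specific rates are the causally relevant ones.
Within each level — warm: 45.3% vs 59.8%; cold: 5.7% vs 16.8% — Campaign U is higher every time.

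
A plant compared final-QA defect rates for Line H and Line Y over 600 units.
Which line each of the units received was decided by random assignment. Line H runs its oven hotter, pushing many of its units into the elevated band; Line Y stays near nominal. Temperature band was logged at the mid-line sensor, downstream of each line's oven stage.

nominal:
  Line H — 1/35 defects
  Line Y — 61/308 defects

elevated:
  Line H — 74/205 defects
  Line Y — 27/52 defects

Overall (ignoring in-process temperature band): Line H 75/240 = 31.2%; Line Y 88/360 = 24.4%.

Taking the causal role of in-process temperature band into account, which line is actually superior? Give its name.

The in-process temperature band-specific comparison favours Line H throughout, but the pooled figures favour Line Y. The question is whether to condition on in-process temperature band.
In-process temperature band lies on the pathway line → in-process temperature band → outcome, so adjusting for it blocks the indirect effect. For the total causal effect of line, use the unadjusted pooled rates.
Pooled: Line H 31.2% vs Line Y 24.4%; Line Y is lower overall.

Line Y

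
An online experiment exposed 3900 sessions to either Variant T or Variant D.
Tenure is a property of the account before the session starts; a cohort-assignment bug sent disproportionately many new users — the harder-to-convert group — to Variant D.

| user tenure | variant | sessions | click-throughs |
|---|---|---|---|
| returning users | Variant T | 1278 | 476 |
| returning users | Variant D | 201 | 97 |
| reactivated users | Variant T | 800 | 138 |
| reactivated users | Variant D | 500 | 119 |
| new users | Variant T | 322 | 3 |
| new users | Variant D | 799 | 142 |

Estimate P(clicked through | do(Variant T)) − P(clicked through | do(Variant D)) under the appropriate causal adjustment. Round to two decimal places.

User tenure satisfies the back-door criterion: it is not a descendant of the variant, and it blocks the spurious path from variant to outcome. Adjusting for it (i.e., using the within-user tenure rates) gives the causal effect.
Adjusting over the population distribution of user tenure: 0.379·(0.372−0.483) + 0.333·(0.172−0.238) + 0.287·(0.009−0.178) = -0.112.

-0.11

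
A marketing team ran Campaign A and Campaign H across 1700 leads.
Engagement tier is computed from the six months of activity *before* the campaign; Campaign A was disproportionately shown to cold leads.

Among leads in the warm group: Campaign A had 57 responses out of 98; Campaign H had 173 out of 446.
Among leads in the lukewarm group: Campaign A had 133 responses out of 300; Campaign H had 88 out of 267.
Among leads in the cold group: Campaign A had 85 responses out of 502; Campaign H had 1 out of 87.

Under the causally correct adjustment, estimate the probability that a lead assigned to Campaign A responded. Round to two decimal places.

Engagement tier differs across campaigns for reasons unrelated to any effect of the campaign itself, and it separately predicts the outcome — a classic confounder. We must compare within engagement tier levels.
Standardising Campaign A to the population engagement tier mix: 0.320·57/98 + 0.334·133/300 + 0.346·85/502 = 0.393.

0.39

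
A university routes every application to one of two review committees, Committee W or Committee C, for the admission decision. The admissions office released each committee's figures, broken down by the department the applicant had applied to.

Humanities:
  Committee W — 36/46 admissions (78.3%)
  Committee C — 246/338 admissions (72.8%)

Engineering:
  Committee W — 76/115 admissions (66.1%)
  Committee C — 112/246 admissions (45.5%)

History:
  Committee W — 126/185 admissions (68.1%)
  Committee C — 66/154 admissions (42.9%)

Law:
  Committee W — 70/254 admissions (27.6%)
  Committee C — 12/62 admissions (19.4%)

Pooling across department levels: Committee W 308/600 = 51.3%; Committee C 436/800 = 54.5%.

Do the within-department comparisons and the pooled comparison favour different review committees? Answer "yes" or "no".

Within each department level (Humanities 78.3% vs 72.8%; Engineering 66.1% vs 45.5%; History 68.1% vs 42.9%; Law 27.6% vs 19.4%), Committee W has the higher rate every time. Pooled: 51.3% vs 54.5% — Committee C has the higher rate overall. The two comparisons disagree.

yes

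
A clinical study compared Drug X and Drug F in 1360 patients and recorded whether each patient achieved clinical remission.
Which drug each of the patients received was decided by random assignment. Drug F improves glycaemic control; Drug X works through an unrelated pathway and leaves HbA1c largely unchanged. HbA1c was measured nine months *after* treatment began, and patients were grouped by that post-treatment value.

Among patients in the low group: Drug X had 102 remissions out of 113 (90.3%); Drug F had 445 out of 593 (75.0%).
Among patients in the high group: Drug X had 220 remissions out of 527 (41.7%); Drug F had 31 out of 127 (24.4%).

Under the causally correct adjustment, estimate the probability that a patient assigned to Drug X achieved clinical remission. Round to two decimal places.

The HbA1c-specific comparison favours Drug X throughout, but the pooled figures favour Drug F. The question is whether to condition on HbA1c.
Stratifying would compare drugs among patients the drugs themselves sorted into HbA1c groups — a form of selection on an intermediate. The unconditioned pooled rates give the total causal effect.
So P(outcome | do(Drug X)) is just the pooled rate for Drug X: 322/640 = 0.503.

0.50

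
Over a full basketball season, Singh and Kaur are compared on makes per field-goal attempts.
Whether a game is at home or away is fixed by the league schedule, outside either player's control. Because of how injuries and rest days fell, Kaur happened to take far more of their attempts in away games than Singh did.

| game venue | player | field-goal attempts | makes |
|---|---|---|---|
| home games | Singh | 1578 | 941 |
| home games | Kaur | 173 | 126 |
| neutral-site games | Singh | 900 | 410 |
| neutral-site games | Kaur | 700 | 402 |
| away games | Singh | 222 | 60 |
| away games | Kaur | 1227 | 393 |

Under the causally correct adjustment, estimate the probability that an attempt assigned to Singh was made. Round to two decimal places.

The game venue-specific comparison favours Kaur throughout, but the pooled figures favour Singh. The question is whether to condition on game venue.
Game venue is set before the player has any effect — it is not caused by the player — and it independently drives the outcome. That makes it a confounder, so the causal comparison is within game venue levels.
Standardising Singh to the population game venue mix: 0.365·941/1578 + 0.333·410/900 + 0.302·60/222 = 0.451.

0.45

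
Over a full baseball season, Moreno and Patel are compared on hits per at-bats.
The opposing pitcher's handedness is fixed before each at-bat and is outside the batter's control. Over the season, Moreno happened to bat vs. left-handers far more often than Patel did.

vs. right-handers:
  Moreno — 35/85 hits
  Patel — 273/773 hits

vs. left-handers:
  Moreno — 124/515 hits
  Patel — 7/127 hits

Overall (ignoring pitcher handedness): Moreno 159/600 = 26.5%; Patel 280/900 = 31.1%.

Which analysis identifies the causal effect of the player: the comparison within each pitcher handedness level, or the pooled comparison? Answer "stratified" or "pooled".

stratified

Within every pitcher handedness level Moreno has the higher rate, yet pooled Patel does — Simpson's reversal.
Pitcher handedness is set before the player has any effect — it is not caused by the player — and it independently drives the outcome. That makes it a confounder, so the causal comparison is within pitcher handedness levels.
Within each level — vs. right-handers: 41.2% vs 35.3%; vs. left-handers: 24.1% vs 5.5% — Moreno is higher every time.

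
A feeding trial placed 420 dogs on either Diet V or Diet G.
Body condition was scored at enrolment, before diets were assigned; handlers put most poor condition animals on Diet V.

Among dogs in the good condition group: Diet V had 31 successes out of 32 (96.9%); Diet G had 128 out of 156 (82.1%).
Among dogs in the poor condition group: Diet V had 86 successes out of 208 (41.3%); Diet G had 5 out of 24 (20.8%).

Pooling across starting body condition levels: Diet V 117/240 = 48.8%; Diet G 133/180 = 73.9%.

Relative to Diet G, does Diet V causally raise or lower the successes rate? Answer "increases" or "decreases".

The stratified and pooled comparisons disagree (Diet V wins within each starting body condition; Diet G wins overall), so the answer turns on the causal role of starting body condition.
Starting body condition differs across diets for reasons unrelated to any effect of the diet itself, and it separately predicts the outcome — a classic confounder. We must compare within starting body condition levels.
Within each level — good condition: 96.9% vs 82.1%; poor condition: 41.3% vs 20.8% — Diet V is higher every time.

increases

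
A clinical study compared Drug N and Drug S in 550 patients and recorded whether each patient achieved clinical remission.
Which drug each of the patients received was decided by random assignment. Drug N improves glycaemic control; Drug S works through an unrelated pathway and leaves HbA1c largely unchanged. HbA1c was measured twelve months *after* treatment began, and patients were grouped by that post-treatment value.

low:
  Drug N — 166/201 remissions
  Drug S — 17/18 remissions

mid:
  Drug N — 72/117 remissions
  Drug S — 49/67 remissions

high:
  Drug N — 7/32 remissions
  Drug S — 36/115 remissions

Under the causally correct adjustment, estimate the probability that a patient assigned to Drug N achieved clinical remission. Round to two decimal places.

0.70

Within every HbA1c level Drug S has the higher rate, yet pooled Drug N does — Simpson's reversal.
HbA1c is recorded after the drug and is itself shifted by it — it sits on the causal path from drug to outcome. Conditioning on a mediator would strip out part of the effect we want; the pooled comparison gives the total causal effect.
So P(outcome | do(Drug N)) is just the pooled rate for Drug N: 245/350 = 0.700.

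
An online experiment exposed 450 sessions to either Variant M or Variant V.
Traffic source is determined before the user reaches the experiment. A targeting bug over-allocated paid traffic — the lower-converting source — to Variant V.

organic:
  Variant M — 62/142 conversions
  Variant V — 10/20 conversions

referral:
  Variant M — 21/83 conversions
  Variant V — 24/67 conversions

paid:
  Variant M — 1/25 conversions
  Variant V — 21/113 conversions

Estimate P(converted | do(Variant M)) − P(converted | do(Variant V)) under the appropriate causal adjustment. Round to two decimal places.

-0.10

Traffic source differs across variants for reasons unrelated to any effect of the variant itself, and it separately predicts the outcome — a classic confounder. We must compare within traffic source levels.
Adjusting over the population distribution of traffic source: 0.360·(0.437−0.500) + 0.333·(0.253−0.358) + 0.307·(0.040−0.186) = -0.103.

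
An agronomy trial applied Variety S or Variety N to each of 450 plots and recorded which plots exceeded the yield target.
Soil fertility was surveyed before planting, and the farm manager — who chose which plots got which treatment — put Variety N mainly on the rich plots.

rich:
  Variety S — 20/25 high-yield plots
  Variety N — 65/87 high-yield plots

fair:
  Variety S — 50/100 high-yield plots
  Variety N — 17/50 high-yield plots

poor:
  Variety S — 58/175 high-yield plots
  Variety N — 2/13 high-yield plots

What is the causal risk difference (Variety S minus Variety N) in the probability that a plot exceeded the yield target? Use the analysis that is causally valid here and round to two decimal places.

+0.14

Since soil fertility is a pre-existing factor (not a product of the variety) and it affects the outcome on its own, it is a confounder. The stratified rates, not the pooled rate, identify the causal effect.
Adjusting over the population distribution of soil fertility: 0.249·(0.800−0.747) + 0.333·(0.500−0.340) + 0.418·(0.331−0.154) = +0.141.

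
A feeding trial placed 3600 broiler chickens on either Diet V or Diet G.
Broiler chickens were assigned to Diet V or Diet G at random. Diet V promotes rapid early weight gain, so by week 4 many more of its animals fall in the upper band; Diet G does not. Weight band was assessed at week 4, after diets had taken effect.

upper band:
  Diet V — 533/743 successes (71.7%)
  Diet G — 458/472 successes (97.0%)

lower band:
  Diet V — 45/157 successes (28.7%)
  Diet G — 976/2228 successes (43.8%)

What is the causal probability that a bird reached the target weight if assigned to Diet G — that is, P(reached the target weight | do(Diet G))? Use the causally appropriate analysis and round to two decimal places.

0.53

Diet G is higher inside every week-4 weight band stratum but Diet V is higher in aggregate. Whether to stratify depends on how week-4 weight band relates to the diet.
Week-4 weight band here is a post-treatment variable shaped by the diet; conditioning on it would introduce bias rather than remove it. The overall comparison is the causal one.
So P(outcome | do(Diet G)) is just the pooled rate for Diet G: 1434/2700 = 0.531.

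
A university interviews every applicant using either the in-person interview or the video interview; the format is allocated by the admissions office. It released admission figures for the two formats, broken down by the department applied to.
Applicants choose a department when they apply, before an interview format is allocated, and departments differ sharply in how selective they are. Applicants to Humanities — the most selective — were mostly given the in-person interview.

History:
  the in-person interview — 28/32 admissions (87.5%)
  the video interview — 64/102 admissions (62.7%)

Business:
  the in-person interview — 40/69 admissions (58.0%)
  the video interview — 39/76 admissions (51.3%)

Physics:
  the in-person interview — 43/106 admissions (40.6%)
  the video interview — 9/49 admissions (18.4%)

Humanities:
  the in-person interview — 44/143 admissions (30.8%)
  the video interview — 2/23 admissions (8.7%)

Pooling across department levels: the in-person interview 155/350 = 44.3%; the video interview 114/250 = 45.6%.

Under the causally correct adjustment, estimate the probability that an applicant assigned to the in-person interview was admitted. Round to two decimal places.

Department is set before the interview format has any effect — it is not caused by the interview format — and it independently drives the outcome. That makes it a confounder, so the causal comparison is within department levels.
Standardising the in-person interview to the population department mix: 0.223·28/32 + 0.242·40/69 + 0.258·43/106 + 0.277·44/143 = 0.525.

0.53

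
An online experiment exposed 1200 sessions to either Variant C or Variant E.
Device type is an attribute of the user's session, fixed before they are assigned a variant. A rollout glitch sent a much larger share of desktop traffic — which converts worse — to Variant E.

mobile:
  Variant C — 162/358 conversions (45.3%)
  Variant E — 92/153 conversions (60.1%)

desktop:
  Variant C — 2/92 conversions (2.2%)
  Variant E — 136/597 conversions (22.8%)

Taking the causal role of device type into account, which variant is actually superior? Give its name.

Variant E

The device type-specific comparison favours Variant E throughout, but the pooled figures favour Variant C. The question is whether to condition on device type.
Device type differs across variants for reasons unrelated to any effect of the variant itself, and it separately predicts the outcome — a classic confounder. We must compare within device type levels.
Within each level — mobile: 45.3% vs 60.1%; desktop: 2.2% vs 22.8% — Variant E is higher every time.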